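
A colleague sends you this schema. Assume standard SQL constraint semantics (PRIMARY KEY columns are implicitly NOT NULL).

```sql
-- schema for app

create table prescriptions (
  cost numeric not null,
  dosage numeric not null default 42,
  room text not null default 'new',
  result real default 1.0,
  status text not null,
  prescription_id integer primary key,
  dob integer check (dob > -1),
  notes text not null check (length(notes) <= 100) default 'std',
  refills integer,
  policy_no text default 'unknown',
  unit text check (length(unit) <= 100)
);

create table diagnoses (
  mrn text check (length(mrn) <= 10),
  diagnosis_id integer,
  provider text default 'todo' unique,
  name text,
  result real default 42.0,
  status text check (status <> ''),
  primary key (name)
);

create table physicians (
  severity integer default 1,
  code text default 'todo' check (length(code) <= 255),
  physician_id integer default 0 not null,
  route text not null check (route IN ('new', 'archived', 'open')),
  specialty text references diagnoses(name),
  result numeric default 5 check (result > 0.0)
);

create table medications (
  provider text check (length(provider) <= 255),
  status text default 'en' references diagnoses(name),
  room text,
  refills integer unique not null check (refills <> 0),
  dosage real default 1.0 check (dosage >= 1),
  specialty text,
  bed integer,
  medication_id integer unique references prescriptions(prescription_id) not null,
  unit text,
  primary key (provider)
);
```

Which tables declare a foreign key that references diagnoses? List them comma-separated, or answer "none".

- physicians.specialty references diagnoses(name).
- medications.status references diagnoses(name).

physicians, medications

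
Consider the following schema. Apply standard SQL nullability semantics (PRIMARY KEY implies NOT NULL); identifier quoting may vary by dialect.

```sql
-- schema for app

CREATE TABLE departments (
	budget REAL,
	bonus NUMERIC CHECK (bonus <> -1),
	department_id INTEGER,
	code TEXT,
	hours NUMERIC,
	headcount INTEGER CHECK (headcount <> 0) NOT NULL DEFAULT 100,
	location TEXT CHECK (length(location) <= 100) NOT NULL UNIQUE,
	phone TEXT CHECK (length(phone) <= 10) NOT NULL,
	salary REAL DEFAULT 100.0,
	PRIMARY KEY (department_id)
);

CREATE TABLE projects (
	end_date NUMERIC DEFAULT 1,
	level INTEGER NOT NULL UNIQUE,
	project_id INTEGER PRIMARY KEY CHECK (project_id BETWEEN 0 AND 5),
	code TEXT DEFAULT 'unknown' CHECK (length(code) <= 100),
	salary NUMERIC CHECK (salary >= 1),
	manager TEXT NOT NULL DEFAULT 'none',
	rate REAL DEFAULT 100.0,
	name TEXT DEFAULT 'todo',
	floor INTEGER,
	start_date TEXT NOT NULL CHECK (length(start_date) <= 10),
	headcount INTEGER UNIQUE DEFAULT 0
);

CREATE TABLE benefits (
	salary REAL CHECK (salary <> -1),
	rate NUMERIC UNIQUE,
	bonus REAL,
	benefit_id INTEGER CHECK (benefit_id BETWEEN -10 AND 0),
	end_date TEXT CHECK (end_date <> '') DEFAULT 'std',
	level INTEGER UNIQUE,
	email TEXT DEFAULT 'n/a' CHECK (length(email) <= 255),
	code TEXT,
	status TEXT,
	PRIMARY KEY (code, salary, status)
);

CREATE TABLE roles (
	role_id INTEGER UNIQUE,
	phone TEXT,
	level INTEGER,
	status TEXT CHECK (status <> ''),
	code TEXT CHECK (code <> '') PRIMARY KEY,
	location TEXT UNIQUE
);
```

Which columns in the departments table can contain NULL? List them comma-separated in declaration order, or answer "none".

- budget: no NOT NULL constraint applies → nullable.
- bonus: CHECK does not forbid NULL (a CHECK constraint passes when its expression is NULL) → nullable.
- department_id: part of the PRIMARY KEY, which implies NOT NULL → not nullable.
- code: no NOT NULL constraint applies → nullable.
- hours: no NOT NULL constraint applies → nullable.
- headcount: declared NOT NULL → not nullable.
- location: declared NOT NULL → not nullable.
- phone: declared NOT NULL → not nullable.
- salary: DEFAULT only fills an omitted column; an explicit NULL is still allowed → nullable.

budget, bonus, code, hours, salary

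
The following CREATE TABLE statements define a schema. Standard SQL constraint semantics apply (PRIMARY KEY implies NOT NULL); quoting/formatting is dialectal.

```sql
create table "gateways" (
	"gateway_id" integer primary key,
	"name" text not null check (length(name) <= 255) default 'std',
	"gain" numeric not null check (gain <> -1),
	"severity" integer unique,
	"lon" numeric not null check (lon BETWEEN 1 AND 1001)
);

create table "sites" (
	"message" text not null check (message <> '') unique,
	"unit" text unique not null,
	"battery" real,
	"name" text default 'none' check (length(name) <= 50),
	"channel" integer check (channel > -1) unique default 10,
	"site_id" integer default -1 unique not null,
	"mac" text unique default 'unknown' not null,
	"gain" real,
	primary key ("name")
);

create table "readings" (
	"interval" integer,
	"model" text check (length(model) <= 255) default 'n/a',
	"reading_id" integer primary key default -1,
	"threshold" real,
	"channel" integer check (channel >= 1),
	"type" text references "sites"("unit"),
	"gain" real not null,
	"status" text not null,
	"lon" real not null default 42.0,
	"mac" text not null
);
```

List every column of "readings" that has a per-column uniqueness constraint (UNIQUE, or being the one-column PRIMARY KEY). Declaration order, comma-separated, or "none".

- interval: no UNIQUE or single-column PK constraint.
- model: no UNIQUE or single-column PK constraint.
- reading_id: single-column PRIMARY KEY → unique.
- threshold: no UNIQUE or single-column PK constraint.
- channel: no UNIQUE or single-column PK constraint.
- type: no UNIQUE or single-column PK constraint.
- gain: no UNIQUE or single-column PK constraint.
- status: no UNIQUE or single-column PK constraint.
- lon: no UNIQUE or single-column PK constraint.
- mac: no UNIQUE or single-column PK constraint.

reading_id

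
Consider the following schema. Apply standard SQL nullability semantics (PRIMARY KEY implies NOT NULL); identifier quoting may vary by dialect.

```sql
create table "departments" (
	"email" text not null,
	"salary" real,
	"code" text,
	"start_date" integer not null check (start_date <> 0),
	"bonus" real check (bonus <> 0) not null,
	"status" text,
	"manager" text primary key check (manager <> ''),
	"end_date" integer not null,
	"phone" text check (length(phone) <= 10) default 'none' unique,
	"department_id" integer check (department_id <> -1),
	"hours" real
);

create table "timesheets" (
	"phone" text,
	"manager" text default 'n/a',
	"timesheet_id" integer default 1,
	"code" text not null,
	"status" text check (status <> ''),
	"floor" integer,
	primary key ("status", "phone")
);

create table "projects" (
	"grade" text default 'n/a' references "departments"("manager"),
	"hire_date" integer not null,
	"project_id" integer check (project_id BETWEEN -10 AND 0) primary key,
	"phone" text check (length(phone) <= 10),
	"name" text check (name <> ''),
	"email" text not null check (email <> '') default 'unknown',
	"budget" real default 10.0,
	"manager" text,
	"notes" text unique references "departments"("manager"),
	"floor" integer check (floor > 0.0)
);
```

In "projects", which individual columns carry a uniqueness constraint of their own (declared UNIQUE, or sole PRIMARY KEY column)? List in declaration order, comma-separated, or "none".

project_id, notes

- grade: no UNIQUE or single-column PK constraint.
- hire_date: no UNIQUE or single-column PK constraint.
- project_id: single-column PRIMARY KEY → unique.
- phone: no UNIQUE or single-column PK constraint.
- name: no UNIQUE or single-column PK constraint.
- email: no UNIQUE or single-column PK constraint.
- budget: no UNIQUE or single-column PK constraint.
- manager: no UNIQUE or single-column PK constraint.
- notes: declared UNIQUE → unique.
- floor: no UNIQUE or single-column PK constraint.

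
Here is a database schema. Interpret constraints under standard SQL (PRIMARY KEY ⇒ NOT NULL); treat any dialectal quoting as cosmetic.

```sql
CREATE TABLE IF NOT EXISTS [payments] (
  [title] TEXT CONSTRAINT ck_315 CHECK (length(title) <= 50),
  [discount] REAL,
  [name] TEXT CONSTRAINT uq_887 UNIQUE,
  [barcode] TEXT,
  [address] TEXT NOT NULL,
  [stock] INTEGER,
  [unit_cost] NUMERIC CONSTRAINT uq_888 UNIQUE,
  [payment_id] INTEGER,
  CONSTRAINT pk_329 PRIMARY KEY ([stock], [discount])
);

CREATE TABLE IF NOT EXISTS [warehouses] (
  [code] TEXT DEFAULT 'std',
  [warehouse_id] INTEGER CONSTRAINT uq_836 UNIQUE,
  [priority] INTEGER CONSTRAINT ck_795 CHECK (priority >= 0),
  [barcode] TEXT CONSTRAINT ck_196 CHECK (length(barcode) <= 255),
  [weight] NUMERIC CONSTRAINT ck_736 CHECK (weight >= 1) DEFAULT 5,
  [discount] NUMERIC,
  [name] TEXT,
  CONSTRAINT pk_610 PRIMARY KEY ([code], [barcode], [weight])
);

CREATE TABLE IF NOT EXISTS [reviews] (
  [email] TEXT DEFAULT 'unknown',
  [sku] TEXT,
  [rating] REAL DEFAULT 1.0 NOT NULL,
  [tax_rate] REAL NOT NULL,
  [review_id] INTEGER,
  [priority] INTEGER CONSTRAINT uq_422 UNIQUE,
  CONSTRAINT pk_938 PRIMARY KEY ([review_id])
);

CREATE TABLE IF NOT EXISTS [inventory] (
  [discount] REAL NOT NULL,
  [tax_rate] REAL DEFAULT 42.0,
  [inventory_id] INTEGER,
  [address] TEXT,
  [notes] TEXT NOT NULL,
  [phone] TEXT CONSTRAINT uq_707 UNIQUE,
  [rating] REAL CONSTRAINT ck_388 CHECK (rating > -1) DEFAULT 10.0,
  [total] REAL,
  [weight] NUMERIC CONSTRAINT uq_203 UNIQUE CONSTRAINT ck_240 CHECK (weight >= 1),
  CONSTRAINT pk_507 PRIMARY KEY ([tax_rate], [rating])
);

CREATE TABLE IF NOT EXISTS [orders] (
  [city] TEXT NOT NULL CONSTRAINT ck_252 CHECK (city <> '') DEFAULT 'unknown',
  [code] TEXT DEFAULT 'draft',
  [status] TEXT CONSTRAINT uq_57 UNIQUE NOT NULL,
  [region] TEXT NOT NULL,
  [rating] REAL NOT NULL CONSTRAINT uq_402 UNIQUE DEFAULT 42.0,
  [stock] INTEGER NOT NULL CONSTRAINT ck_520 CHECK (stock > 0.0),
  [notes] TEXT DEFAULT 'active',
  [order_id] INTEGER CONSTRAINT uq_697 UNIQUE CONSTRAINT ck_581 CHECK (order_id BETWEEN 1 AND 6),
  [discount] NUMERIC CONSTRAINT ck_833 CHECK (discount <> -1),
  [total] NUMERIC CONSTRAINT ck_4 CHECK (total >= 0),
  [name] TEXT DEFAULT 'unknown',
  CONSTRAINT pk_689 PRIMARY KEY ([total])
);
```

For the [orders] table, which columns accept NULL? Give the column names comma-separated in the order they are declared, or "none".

code, notes, order_id, discount, name

- city: declared NOT NULL → not nullable.
- code: DEFAULT only fills an omitted column; an explicit NULL is still allowed → nullable.
- status: declared NOT NULL → not nullable.
- region: declared NOT NULL → not nullable.
- rating: declared NOT NULL → not nullable.
- stock: declared NOT NULL → not nullable.
- notes: DEFAULT only fills an omitted column; an explicit NULL is still allowed → nullable.
- order_id: CHECK does not forbid NULL (a CHECK constraint passes when its expression is NULL) → nullable.
- discount: CHECK does not forbid NULL (a CHECK constraint passes when its expression is NULL) → nullable.
- total: part of the PRIMARY KEY, which implies NOT NULL → not nullable.
- name: DEFAULT only fills an omitted column; an explicit NULL is still allowed → nullable.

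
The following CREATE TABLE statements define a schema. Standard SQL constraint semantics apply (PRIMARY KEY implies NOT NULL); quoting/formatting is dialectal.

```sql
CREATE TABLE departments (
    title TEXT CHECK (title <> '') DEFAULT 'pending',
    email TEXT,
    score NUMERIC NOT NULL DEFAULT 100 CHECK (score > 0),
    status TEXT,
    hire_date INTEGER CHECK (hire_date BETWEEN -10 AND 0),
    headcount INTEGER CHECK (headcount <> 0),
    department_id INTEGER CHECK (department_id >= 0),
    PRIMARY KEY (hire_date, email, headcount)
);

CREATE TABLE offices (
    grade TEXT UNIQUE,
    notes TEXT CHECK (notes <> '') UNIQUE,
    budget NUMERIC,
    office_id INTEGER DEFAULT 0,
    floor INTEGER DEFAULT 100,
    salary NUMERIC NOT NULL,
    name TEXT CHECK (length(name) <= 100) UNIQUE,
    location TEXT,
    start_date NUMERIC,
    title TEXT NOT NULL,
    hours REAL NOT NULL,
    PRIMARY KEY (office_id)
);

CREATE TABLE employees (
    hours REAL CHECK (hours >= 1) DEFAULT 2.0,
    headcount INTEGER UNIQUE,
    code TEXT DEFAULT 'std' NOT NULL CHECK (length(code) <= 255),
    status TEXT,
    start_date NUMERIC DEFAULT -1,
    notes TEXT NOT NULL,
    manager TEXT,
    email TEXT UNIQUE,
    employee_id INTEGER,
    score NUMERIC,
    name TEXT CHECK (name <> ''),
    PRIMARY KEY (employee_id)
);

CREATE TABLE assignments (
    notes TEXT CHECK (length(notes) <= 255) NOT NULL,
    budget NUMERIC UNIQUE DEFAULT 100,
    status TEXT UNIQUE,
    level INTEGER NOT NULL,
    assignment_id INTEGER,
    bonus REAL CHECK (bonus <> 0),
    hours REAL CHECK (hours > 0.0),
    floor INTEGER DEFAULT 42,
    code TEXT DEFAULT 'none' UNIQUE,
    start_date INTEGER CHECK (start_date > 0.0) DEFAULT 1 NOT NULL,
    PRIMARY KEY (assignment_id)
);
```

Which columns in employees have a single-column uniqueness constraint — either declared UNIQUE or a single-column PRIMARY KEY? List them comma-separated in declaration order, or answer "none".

- hours: no UNIQUE or single-column PK constraint.
- headcount: declared UNIQUE → unique.
- code: no UNIQUE or single-column PK constraint.
- status: no UNIQUE or single-column PK constraint.
- start_date: no UNIQUE or single-column PK constraint.
- notes: no UNIQUE or single-column PK constraint.
- manager: no UNIQUE or single-column PK constraint.
- email: declared UNIQUE → unique.
- employee_id: single-column PRIMARY KEY → unique.
- score: no UNIQUE or single-column PK constraint.
- name: no UNIQUE or single-column PK constraint.

headcount, email, employee_id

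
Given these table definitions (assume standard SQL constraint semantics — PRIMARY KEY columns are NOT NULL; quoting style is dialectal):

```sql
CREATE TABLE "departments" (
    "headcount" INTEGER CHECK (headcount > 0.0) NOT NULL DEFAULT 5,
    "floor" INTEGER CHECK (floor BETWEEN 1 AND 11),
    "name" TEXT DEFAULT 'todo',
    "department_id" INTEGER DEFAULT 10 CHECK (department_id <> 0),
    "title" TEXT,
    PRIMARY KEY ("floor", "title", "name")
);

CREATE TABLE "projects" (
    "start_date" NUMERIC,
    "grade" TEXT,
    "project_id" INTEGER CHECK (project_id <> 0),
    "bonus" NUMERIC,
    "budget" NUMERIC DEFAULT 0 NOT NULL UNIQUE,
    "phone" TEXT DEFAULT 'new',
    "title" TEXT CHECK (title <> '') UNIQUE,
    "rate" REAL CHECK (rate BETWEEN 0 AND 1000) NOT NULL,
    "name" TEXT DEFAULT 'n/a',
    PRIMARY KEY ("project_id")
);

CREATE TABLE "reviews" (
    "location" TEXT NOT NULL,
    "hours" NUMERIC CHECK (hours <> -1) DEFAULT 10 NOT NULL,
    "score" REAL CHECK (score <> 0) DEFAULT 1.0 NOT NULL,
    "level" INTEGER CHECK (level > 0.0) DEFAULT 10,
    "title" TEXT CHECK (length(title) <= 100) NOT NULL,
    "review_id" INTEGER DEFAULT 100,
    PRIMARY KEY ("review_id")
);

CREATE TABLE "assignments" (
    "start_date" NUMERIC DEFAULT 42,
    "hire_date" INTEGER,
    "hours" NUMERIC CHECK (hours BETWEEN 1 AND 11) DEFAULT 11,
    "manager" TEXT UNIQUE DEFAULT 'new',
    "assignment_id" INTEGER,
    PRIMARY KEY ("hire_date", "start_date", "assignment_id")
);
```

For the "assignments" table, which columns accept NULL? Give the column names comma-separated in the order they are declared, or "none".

hours, manager

- start_date: part of the PRIMARY KEY, which implies NOT NULL → not nullable.
- hire_date: part of the PRIMARY KEY, which implies NOT NULL → not nullable.
- hours: CHECK does not forbid NULL (a CHECK constraint passes when its expression is NULL) → nullable.
- manager: UNIQUE does not imply NOT NULL → nullable.
- assignment_id: part of the PRIMARY KEY, which implies NOT NULL → not nullable.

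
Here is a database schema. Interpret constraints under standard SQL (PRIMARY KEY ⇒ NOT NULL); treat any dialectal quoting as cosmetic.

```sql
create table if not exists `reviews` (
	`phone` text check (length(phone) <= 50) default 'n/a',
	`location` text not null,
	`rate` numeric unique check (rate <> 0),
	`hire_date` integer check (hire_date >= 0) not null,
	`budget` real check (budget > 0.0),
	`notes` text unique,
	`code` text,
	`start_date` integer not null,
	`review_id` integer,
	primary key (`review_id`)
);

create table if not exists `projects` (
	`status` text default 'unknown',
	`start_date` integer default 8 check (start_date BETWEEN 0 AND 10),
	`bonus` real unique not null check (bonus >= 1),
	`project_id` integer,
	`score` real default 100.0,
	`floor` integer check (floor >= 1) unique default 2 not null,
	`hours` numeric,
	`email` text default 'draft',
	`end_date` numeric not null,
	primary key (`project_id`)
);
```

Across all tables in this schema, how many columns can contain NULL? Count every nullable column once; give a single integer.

reviews: 5 nullable (phone, rate, budget, notes, code — PK (review_id) and explicit NOT NULL columns excluded).
projects: 5 nullable (status, start_date, score, hours, email — PK (project_id) and explicit NOT NULL columns excluded).
Total: 5 + 5 = 10.

10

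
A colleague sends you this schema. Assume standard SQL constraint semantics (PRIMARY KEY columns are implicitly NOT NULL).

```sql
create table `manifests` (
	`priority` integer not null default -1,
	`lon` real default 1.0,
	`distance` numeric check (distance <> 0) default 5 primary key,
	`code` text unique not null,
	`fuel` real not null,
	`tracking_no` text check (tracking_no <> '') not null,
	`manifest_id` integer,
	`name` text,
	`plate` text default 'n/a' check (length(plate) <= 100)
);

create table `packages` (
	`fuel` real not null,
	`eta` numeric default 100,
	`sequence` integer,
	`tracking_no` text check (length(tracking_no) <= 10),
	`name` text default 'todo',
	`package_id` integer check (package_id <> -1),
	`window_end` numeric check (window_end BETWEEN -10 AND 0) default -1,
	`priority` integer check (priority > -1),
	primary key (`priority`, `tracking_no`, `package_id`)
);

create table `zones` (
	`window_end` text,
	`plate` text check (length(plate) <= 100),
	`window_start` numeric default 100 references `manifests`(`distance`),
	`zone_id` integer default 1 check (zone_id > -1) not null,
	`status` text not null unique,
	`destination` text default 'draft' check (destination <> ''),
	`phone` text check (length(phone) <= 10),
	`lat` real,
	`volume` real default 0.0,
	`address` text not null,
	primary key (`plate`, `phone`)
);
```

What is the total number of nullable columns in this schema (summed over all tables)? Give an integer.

13

manifests: 4 nullable (lon, manifest_id, name, plate — PK (distance) and explicit NOT NULL columns excluded).
packages: 4 nullable (eta, sequence, name, window_end — PK (priority, tracking_no, package_id) and explicit NOT NULL columns excluded).
zones: 5 nullable (window_end, window_start, destination, lat, volume — PK (plate, phone) and explicit NOT NULL columns excluded).
Total: 4 + 4 + 5 = 13.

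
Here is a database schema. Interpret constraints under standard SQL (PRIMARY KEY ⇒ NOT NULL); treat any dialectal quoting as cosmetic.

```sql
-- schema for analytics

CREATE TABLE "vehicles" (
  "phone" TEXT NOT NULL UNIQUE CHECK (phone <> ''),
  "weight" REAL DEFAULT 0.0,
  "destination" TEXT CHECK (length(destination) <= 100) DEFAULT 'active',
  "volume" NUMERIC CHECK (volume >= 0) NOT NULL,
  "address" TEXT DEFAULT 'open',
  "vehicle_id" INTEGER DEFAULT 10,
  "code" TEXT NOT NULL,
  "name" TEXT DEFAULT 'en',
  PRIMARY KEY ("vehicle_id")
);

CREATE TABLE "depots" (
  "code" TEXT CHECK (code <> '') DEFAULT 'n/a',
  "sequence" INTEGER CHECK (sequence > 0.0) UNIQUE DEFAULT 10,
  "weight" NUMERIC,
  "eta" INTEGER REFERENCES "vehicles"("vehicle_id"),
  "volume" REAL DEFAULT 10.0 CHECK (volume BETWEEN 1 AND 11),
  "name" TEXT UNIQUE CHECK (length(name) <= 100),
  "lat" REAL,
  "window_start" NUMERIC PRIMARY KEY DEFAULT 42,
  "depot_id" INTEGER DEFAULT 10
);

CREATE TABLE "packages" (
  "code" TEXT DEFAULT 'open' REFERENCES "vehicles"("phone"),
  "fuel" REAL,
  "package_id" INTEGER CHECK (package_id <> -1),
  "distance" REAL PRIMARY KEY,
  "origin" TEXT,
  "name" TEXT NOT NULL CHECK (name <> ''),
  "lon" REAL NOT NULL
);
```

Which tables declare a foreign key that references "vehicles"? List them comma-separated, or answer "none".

depots, packages

- depots.eta references vehicles(vehicle_id).
- packages.code references vehicles(phone).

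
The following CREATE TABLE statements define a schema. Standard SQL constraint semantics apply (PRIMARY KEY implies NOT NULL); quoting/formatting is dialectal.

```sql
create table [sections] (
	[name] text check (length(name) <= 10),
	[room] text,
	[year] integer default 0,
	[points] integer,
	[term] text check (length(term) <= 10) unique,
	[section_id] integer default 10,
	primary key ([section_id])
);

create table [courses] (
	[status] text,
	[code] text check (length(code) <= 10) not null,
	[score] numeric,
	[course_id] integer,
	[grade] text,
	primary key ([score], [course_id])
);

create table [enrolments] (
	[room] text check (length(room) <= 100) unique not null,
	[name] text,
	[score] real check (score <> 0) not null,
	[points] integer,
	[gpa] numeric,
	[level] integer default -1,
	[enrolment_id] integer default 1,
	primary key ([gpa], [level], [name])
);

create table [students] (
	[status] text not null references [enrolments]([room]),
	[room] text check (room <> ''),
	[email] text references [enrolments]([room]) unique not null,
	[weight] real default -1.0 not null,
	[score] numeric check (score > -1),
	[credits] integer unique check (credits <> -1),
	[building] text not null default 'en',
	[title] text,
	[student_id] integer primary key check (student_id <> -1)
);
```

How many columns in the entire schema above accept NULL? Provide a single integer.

sections: 5 nullable (name, room, year, points, term — PK (section_id) and explicit NOT NULL columns excluded).
courses: 2 nullable (status, grade — PK (score, course_id) and explicit NOT NULL columns excluded).
enrolments: 2 nullable (points, enrolment_id — PK (gpa, level, name) and explicit NOT NULL columns excluded).
students: 4 nullable (room, score, credits, title — PK (student_id) and explicit NOT NULL columns excluded).
Total: 5 + 2 + 2 + 4 = 13.

13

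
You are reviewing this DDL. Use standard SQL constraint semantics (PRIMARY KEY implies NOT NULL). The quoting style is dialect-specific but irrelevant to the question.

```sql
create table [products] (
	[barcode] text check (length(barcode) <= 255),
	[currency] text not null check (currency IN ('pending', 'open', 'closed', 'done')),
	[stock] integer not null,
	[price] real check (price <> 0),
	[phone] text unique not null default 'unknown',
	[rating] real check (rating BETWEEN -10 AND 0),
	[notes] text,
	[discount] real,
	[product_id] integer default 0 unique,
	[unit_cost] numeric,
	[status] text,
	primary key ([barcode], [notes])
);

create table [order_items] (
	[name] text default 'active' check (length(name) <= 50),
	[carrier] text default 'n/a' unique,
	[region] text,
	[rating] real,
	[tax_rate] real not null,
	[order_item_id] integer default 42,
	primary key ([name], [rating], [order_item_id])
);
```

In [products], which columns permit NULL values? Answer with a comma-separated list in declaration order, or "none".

- barcode: part of the PRIMARY KEY, which implies NOT NULL → not nullable.
- currency: declared NOT NULL → not nullable.
- stock: declared NOT NULL → not nullable.
- price: CHECK does not forbid NULL (a CHECK constraint passes when its expression is NULL) → nullable.
- phone: declared NOT NULL → not nullable.
- rating: CHECK does not forbid NULL (a CHECK constraint passes when its expression is NULL) → nullable.
- notes: part of the PRIMARY KEY, which implies NOT NULL → not nullable.
- discount: no NOT NULL constraint applies → nullable.
- product_id: UNIQUE does not imply NOT NULL → nullable.
- unit_cost: no NOT NULL constraint applies → nullable.
- status: no NOT NULL constraint applies → nullable.

price, rating, discount, product_id, unit_cost, status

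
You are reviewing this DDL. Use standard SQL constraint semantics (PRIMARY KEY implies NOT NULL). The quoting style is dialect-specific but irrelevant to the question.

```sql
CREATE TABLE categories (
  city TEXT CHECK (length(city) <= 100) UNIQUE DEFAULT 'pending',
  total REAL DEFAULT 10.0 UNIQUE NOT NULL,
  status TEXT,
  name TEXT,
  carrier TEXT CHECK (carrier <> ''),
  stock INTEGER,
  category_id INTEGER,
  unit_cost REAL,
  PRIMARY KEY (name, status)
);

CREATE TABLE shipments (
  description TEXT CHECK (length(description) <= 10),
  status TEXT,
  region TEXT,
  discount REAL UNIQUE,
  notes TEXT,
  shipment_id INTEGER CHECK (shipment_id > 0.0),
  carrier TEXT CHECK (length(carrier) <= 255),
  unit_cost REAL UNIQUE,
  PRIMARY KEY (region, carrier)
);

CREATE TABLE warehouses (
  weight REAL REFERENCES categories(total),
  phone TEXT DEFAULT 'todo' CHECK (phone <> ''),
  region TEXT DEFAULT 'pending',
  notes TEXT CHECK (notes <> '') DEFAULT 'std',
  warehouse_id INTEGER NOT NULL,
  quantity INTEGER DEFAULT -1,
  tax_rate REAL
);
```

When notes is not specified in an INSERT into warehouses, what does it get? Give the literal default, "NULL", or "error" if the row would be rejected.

notes has an explicit DEFAULT 'std'.
When the column is omitted from an INSERT, that default is used.

'std'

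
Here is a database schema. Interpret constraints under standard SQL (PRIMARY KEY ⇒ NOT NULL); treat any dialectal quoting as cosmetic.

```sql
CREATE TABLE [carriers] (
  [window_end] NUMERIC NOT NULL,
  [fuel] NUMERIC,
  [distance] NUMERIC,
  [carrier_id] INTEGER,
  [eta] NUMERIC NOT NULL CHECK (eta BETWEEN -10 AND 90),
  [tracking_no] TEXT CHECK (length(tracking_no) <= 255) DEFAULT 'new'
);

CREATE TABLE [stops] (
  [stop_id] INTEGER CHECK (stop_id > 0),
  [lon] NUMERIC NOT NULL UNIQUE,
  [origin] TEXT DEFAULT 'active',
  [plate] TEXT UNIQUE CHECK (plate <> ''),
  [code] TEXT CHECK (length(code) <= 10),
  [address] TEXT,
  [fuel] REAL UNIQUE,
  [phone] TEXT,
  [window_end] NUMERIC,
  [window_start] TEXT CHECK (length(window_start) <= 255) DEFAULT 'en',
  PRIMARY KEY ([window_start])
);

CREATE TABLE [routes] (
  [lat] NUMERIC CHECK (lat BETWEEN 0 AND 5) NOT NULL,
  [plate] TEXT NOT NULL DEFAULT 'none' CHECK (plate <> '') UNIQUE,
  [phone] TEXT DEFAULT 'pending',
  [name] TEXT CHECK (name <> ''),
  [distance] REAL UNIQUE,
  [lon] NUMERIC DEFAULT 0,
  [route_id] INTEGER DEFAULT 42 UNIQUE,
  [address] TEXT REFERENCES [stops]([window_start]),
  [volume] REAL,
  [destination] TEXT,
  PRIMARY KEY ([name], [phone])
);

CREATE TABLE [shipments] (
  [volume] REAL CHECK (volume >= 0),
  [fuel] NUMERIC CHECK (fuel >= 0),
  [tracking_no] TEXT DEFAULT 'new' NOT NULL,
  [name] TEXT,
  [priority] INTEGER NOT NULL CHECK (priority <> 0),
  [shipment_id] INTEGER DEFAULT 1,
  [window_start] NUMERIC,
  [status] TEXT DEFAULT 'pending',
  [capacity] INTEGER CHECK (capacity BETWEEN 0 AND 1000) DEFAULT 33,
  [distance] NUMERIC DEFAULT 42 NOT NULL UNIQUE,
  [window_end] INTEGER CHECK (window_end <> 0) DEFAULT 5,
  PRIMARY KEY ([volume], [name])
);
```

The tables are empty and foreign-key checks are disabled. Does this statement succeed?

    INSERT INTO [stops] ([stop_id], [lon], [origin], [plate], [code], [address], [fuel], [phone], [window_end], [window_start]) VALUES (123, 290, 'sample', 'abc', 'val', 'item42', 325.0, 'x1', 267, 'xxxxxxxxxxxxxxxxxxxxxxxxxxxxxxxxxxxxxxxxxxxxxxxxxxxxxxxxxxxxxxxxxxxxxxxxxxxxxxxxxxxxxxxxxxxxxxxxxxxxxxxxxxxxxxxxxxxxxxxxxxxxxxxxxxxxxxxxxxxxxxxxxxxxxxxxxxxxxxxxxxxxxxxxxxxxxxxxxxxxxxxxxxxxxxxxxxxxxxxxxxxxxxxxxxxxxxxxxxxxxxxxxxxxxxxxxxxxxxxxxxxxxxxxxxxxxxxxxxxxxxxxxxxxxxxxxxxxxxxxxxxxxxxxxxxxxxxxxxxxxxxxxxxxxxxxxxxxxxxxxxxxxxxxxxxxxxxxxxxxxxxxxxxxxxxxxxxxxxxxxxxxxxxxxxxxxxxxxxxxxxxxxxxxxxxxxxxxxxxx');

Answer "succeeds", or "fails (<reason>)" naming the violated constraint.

fails (CHECK on window_start)

The value 'xxxxxxxxxxxxxxxxxxxxxxxxxxxxxxxxxxxxxxxxxxxxxxxxxxxxxxxxxxxxxxxxxxxxxxxxxxxxxxxxxxxxxxxxxxxxxxxxxxxxxxxxxxxxxxxxxxxxxxxxxxxxxxxxxxxxxxxxxxxxxxxxxxxxxxxxxxxxxxxxxxxxxxxxxxxxxxxxxxxxxxxxxxxxxxxxxxxxxxxxxxxxxxxxxxxxxxxxxxxxxxxxxxxxxxxxxxxxxxxxxxxxxxxxxxxxxxxxxxxxxxxxxxxxxxxxxxxxxxxxxxxxxxxxxxxxxxxxxxxxxxxxxxxxxxxxxxxxxxxxxxxxxxxxxxxxxxxxxxxxxxxxxxxxxxxxxxxxxxxxxxxxxxxxxxxxxxxxxxxxxxxxxxxxxxxxxxxxxxxx' for window_start violates CHECK (length(window_start) <= 255).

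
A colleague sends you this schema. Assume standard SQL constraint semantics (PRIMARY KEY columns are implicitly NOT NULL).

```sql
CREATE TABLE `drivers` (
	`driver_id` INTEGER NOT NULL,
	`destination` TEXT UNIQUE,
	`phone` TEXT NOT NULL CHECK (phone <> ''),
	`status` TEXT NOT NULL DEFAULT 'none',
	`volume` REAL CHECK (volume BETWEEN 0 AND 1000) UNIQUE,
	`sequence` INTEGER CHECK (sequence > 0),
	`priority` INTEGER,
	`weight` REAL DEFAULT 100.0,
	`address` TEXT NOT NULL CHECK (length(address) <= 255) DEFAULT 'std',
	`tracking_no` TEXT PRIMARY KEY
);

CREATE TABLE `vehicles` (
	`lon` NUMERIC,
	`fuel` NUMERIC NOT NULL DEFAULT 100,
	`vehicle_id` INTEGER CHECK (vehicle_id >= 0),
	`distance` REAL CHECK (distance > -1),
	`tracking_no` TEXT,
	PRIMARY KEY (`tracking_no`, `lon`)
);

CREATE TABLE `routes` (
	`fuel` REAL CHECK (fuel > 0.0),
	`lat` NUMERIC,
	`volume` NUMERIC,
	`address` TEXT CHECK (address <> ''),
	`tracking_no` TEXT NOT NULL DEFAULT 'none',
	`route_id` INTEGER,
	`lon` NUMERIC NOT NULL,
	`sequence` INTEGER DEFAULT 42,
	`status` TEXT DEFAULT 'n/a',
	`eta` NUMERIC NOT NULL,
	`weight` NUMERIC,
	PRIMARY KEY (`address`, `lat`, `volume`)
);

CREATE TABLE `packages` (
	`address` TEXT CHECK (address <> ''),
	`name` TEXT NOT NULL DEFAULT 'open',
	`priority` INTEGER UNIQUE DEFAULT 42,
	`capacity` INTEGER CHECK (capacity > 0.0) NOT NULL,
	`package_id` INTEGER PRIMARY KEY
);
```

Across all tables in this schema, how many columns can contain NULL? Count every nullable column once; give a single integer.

14

drivers: 5 nullable (destination, volume, sequence, priority, weight — PK (tracking_no) and explicit NOT NULL columns excluded).
vehicles: 2 nullable (vehicle_id, distance — PK (tracking_no, lon) and explicit NOT NULL columns excluded).
routes: 5 nullable (fuel, route_id, sequence, status, weight — PK (address, lat, volume) and explicit NOT NULL columns excluded).
packages: 2 nullable (address, priority — PK (package_id) and explicit NOT NULL columns excluded).
Total: 5 + 2 + 5 + 2 = 14.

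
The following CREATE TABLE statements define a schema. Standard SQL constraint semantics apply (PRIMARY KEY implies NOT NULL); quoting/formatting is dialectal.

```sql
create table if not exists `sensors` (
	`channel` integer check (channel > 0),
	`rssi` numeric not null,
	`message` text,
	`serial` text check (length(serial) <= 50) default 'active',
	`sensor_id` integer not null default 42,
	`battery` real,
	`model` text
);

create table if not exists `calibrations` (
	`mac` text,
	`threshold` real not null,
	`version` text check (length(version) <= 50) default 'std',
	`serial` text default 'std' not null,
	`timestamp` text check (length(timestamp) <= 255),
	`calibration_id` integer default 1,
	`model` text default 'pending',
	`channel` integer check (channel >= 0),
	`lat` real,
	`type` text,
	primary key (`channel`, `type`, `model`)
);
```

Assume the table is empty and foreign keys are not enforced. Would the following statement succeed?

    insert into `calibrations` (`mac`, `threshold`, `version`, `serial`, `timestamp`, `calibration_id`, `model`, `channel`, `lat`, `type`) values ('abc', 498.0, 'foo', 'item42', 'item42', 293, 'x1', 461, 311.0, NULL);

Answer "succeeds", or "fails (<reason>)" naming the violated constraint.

fails (NOT NULL on type)

type is explicitly set to NULL, but type is part of the PRIMARY KEY (implied NOT NULL).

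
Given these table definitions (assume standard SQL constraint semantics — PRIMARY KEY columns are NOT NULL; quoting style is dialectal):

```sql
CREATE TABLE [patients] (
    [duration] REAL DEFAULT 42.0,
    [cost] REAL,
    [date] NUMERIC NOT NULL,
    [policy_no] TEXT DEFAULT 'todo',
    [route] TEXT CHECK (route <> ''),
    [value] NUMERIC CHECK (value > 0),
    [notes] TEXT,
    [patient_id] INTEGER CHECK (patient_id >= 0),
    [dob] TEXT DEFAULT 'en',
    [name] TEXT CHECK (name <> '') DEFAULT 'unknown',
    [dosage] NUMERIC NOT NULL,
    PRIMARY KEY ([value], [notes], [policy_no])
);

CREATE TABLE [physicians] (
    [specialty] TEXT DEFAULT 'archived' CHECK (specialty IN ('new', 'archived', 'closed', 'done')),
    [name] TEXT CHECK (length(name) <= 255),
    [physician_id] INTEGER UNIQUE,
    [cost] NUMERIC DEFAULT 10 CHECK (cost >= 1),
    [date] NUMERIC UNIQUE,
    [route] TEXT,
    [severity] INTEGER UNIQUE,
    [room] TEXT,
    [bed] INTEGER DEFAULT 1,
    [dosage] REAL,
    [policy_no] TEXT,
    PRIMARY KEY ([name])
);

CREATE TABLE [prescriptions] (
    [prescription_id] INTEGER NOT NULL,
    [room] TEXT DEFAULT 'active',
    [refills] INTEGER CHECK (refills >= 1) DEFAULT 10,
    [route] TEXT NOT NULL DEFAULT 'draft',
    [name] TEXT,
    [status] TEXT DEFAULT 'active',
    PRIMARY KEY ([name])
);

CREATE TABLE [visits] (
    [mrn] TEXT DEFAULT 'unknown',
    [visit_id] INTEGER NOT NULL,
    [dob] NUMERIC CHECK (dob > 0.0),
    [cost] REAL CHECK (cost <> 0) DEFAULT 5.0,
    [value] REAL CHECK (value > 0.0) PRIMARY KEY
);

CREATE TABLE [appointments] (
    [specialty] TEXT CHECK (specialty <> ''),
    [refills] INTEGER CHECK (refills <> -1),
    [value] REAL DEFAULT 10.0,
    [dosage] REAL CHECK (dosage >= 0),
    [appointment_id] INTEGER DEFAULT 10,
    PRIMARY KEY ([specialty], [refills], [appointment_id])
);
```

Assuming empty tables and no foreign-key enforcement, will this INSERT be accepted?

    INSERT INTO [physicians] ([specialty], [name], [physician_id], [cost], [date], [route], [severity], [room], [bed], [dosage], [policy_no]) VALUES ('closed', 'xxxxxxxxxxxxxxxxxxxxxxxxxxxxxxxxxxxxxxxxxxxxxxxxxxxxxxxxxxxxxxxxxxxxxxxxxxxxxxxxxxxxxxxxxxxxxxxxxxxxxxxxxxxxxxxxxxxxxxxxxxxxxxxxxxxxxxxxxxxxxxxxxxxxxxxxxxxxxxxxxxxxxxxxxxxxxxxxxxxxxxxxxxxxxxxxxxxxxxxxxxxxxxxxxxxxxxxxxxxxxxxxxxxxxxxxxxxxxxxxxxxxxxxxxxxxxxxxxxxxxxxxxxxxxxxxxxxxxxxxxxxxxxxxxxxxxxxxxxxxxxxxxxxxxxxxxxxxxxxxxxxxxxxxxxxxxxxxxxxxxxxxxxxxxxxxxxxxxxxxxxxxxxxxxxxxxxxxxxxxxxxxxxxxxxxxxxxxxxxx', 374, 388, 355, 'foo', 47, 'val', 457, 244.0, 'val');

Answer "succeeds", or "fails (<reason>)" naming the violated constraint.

fails (CHECK on name)

The value 'xxxxxxxxxxxxxxxxxxxxxxxxxxxxxxxxxxxxxxxxxxxxxxxxxxxxxxxxxxxxxxxxxxxxxxxxxxxxxxxxxxxxxxxxxxxxxxxxxxxxxxxxxxxxxxxxxxxxxxxxxxxxxxxxxxxxxxxxxxxxxxxxxxxxxxxxxxxxxxxxxxxxxxxxxxxxxxxxxxxxxxxxxxxxxxxxxxxxxxxxxxxxxxxxxxxxxxxxxxxxxxxxxxxxxxxxxxxxxxxxxxxxxxxxxxxxxxxxxxxxxxxxxxxxxxxxxxxxxxxxxxxxxxxxxxxxxxxxxxxxxxxxxxxxxxxxxxxxxxxxxxxxxxxxxxxxxxxxxxxxxxxxxxxxxxxxxxxxxxxxxxxxxxxxxxxxxxxxxxxxxxxxxxxxxxxxxxxxxxxx' for name violates CHECK (length(name) <= 255).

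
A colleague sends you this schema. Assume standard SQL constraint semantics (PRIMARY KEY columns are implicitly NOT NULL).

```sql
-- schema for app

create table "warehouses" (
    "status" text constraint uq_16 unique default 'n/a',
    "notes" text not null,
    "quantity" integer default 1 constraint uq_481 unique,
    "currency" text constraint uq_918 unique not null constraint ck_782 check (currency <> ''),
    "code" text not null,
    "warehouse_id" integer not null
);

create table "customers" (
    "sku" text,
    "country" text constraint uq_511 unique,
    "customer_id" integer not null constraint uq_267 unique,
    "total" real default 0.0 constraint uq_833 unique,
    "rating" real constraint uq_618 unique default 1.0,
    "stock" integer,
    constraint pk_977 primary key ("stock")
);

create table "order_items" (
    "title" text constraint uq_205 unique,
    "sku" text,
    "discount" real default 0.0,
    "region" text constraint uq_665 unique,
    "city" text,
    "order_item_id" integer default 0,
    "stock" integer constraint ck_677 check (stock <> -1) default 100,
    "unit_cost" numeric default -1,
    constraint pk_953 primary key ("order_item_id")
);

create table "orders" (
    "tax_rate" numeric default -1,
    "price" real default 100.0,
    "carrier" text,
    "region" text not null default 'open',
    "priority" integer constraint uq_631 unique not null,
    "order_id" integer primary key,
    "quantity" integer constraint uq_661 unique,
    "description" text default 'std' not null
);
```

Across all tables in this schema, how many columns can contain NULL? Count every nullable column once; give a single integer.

warehouses: 2 nullable (status, quantity — PK none and explicit NOT NULL columns excluded).
customers: 4 nullable (sku, country, total, rating — PK (stock) and explicit NOT NULL columns excluded).
order_items: 7 nullable (title, sku, discount, region, city, stock, unit_cost — PK (order_item_id) and explicit NOT NULL columns excluded).
orders: 4 nullable (tax_rate, price, carrier, quantity — PK (order_id) and explicit NOT NULL columns excluded).
Total: 2 + 4 + 7 + 4 = 17.

17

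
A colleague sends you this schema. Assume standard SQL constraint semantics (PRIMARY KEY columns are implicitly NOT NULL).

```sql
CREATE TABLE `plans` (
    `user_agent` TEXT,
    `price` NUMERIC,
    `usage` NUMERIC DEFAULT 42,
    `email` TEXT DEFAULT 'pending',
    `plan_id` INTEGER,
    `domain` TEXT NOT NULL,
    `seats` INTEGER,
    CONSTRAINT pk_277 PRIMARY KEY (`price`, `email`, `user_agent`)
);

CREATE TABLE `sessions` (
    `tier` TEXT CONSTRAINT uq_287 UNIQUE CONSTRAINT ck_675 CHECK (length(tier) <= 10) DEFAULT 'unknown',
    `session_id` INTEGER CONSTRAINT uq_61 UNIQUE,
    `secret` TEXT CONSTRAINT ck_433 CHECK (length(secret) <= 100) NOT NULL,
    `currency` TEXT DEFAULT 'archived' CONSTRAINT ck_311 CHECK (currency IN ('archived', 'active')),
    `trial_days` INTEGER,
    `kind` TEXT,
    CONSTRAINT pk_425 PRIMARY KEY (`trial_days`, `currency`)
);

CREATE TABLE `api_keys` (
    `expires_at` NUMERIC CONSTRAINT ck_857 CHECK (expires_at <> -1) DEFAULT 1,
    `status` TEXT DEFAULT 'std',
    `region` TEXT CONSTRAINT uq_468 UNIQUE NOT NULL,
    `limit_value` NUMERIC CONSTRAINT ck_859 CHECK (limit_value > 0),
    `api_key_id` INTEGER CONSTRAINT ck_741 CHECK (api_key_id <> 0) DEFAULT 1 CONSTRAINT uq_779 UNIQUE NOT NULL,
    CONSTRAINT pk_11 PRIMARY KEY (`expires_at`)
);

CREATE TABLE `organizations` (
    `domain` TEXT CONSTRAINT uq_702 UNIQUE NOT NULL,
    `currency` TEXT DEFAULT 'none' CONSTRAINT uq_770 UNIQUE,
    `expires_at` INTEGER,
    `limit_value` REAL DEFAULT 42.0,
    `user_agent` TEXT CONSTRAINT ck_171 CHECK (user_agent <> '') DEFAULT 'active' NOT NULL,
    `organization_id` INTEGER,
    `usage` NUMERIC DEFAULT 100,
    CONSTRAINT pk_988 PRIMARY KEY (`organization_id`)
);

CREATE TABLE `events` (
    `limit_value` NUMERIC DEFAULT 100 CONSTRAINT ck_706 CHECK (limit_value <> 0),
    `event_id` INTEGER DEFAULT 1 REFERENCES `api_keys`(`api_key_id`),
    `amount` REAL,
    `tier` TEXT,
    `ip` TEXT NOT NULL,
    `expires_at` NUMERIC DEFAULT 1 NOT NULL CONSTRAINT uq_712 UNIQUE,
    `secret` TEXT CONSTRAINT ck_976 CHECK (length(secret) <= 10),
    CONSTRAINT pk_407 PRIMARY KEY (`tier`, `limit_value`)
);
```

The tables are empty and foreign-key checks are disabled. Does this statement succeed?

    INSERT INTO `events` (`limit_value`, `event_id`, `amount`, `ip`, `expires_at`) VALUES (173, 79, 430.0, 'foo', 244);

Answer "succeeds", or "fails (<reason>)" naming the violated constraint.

tier is omitted from the column list and has no DEFAULT, so it would receive NULL.
But tier is part of the PRIMARY KEY (implied NOT NULL).

fails (NOT NULL on tier)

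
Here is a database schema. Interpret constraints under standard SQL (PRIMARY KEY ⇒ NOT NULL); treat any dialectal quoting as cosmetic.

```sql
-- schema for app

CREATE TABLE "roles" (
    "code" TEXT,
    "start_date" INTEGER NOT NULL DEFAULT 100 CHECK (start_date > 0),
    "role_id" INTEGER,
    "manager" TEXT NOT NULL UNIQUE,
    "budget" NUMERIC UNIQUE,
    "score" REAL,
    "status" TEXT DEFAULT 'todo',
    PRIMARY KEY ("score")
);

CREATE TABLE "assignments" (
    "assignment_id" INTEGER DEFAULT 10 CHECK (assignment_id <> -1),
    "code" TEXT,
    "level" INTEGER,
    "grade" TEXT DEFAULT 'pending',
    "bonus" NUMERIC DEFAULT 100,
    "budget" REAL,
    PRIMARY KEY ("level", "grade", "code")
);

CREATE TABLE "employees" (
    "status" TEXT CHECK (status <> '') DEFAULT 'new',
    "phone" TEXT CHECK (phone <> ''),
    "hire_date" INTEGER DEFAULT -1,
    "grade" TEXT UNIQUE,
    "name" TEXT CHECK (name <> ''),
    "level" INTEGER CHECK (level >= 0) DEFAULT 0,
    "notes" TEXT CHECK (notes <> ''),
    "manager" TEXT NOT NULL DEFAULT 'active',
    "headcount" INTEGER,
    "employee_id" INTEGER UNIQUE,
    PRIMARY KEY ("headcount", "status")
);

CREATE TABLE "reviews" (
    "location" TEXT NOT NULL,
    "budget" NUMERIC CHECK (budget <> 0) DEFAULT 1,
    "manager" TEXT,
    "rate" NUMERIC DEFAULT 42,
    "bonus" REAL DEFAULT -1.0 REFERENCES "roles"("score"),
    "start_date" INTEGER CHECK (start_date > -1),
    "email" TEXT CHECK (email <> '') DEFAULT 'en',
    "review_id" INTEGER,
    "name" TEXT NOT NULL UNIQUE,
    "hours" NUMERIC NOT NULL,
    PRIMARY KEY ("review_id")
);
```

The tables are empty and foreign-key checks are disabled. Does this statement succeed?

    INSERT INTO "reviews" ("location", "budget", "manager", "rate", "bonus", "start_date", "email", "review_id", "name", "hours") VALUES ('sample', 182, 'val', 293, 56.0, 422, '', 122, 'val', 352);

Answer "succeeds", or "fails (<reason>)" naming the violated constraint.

The value '' for email violates CHECK (email <> '').

fails (CHECK on email)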